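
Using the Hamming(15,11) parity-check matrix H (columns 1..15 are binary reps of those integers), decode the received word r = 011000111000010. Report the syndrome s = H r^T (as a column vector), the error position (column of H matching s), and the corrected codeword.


s = (1, 0, 0, 1)^T, error position = 9, corrected codeword c = 011000110000010

Compute s = H r^T mod 2 one row at a time:
  s_1 = 1 + 1 + 0 + 0 + 0 + 0 + 1 + 0 = 3 ≡ 1 (mod 2).
  s_2 = 0 + 0 + 0 + 1 + 0 + 0 + 1 + 0 = 2 ≡ 0 (mod 2).
  s_3 = 1 + 1 + 0 + 1 + 0 + 0 + 1 + 0 = 4 ≡ 0 (mod 2).
  s_4 = 0 + 1 + 0 + 1 + 1 + 0 + 0 + 0 = 3 ≡ 1 (mod 2).
s = (1, 0, 0, 1)^T — this equals column 9 of H (binary 1001), so error is at position 9.
Correct: flip bit 9 of r = 011000111000010 to get c = 011000110000010.


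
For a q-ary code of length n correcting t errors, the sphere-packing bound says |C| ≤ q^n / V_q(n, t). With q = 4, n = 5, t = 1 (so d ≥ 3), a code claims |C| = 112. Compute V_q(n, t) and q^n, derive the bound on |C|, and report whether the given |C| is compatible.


V_q(n, t) = 16, q^n = 1024, Hamming bound = 64, |C| = 112 > bound (violated).

Step 1: Compute V_q(n, t) = Σ_{j=0}^1 C(n, j) (q−1)^j.
  j = 0: C(5,0)·(3)^0 = 1·1 = 1.
  j = 1: C(5,1)·(3)^1 = 5·3 = 15.
  V_q(n, t) = 1 + 15 = 16.
Step 2: q^n = 4^5 = 1024.
Step 3: Hamming bound ⌊q^n / V_q(n,t)⌋ = ⌊1024/16⌋ = 64.
Step 4: Compare |C| = 112 to 64: violated.
The claimed |C| lies above the Hamming bound, so no 4-ary code of length 5 with d ≥ 3 can have 112 codewords.


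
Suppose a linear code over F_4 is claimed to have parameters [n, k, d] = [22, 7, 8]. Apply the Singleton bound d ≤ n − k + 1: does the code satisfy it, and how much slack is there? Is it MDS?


Singleton RHS = n − k + 1 = 16, slack = 8, bound satisfied, not MDS.

Singleton bound: d ≤ n − k + 1.
Here n = 22, k = 7, so n − k + 1 = 16.
Given d = 8, check d ≤ 16: YES.
Slack = (n − k + 1) − d = 8.
The code is NOT MDS (slack = 8 > 0).
Description: the claimed parameters are [22, 7, 8]_4; such a code would be non-MDS.


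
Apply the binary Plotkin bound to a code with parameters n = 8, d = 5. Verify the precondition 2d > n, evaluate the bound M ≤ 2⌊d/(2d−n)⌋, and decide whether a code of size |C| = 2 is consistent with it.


Plotkin bound M ≤ 4; given |C| = 2 ≤ bound (satisfied).

Check applicability: 2d = 10, n = 8.
2d − n = 2 > 0, so Plotkin applies.
Compute d/(2d−n) = 5/2 ≈ 2.5000.
⌊d/(2d−n)⌋ = 2.
Plotkin bound: M ≤ 2·2 = 4.
Given |C| = 2, check: satisfied.
This |C| is below the Plotkin bound.


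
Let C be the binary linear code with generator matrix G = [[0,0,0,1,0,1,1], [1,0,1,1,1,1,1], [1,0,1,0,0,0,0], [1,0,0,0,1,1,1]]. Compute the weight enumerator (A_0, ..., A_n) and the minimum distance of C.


Weight distribution: A_0 = 1, A_1 = 1, A_2 = 3, A_3 = 6, A_4 = 3, A_5 = 1, A_6 = 1. Minimum distance d = 1.

Enumerate all 2^4 = 16 messages m ∈ F_2^4.
For each, compute codeword c = mG in F_2^7, then tally its weight.
  m = 0000 → c = 0000000, weight = 0.
  m = 1000 → c = 0001011, weight = 3.
  m = 0100 → c = 1011111, weight = 6.
  m = 1100 → c = 1010100, weight = 3.
  m = 0010 → c = 1010000, weight = 2.
  m = 1010 → c = 1011011, weight = 5.
  m = 0110 → c = 0001111, weight = 4.
  m = 1110 → c = 0000100, weight = 1.
  m = 0001 → c = 1000111, weight = 4.
  m = 1001 → c = 1001100, weight = 3.
  m = 0101 → c = 0011000, weight = 2.
  m = 1101 → c = 0010011, weight = 3.
  m = 0011 → c = 0010111, weight = 4.
  m = 1011 → c = 0011100, weight = 3.
  m = 0111 → c = 1001000, weight = 2.
  m = 1111 → c = 1000011, weight = 3.
Tally weights:
  weight 0: 1 codewords.
  weight 1: 1 codewords.
  weight 2: 3 codewords.
  weight 3: 6 codewords.
  weight 4: 3 codewords.
  weight 5: 1 codewords.
  weight 6: 1 codewords.
Minimum distance d = smallest w > 0 with A_w > 0 = 1.
Sanity: Σ A_w = 16 = 2^4 = 16 ✓.


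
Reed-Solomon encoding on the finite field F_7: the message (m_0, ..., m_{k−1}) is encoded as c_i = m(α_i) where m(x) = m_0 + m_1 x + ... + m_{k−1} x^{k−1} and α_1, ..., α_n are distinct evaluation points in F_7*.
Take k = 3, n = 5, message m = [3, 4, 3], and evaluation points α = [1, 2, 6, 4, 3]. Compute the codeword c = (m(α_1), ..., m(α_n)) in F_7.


c = [3, 2, 2, 4, 0]

Message polynomial: m(x) = 3 + 4·x + 3·x^2 (mod 7).
For each evaluation point α_i, compute m(α_i) mod 7:
  α_1 = 1: Horner steps 3 → 0 → 3, so m(1) = 3.
  α_2 = 2: Horner steps 3 → 3 → 2, so m(2) = 2.
  α_3 = 6: Horner steps 3 → 1 → 2, so m(6) = 2.
  α_4 = 4: Horner steps 3 → 2 → 4, so m(4) = 4.
  α_5 = 3: Horner steps 3 → 6 → 0, so m(3) = 0.
Codeword c = [3, 2, 2, 4, 0] ∈ F_7^5.


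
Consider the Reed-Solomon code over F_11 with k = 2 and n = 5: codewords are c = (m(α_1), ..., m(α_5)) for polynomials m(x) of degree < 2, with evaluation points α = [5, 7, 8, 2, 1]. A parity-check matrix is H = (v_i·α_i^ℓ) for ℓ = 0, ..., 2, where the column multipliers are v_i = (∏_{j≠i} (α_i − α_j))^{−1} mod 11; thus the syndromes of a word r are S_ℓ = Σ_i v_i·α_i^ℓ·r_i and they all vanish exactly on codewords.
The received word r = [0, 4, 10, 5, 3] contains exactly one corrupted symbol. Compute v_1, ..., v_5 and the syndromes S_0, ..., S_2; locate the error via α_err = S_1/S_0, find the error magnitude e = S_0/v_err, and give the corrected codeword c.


S = (3, 2, 5), error at position 3, error magnitude e = 4, c = [0, 4, 6, 5, 3].

Step 1: column multipliers v_i = (∏_{j≠i}(α_i − α_j))^{−1} mod 11.
  i = 1 (α = 5): (5−7)(5−8)(5−2)(5−1) = (−2)·(−3)·3·4 = 72 ≡ 6, so v_1 = 6^{−1} = 2 (mod 11).
  i = 2 (α = 7): (7−5)(7−8)(7−2)(7−1) = 2·(−1)·5·6 = −60 ≡ 6, so v_2 = 6^{−1} = 2 (mod 11).
  i = 3 (α = 8): (8−5)(8−7)(8−2)(8−1) = 3·1·6·7 = 126 ≡ 5, so v_3 = 5^{−1} = 9 (mod 11).
  i = 4 (α = 2): (2−5)(2−7)(2−8)(2−1) = (−3)·(−5)·(−6)·1 = −90 ≡ 9, so v_4 = 9^{−1} = 5 (mod 11).
  i = 5 (α = 1): (1−5)(1−7)(1−8)(1−2) = (−4)·(−6)·(−7)·(−1) = 168 ≡ 3, so v_5 = 3^{−1} = 4 (mod 11).
  v = [2, 2, 9, 5, 4].
Step 2: syndromes of r = [0, 4, 10, 5, 3] (all sums mod 11).
  S_0 = Σ v_i r_i = 2·0 + 2·4 + 9·10 + 5·5 + 4·3 = 135 ≡ 3.
  S_1 = Σ v_i α_i r_i = 2·5·0 + 2·7·4 + 9·8·10 + 5·2·5 + 4·1·3 = 838 ≡ 2.
  α_i^2 mod 11 = [3, 5, 9, 4, 1].
  S_2 = Σ v_i α_i^2 r_i = 2·3·0 + 2·5·4 + 9·9·10 + 5·4·5 + 4·1·3 = 962 ≡ 5.
  S = (3, 2, 5) ≠ 0, so r is not a codeword (an error is present).
Step 3: locate the error. For a single error e at position i, S_ℓ = v_i·e·α_i^ℓ, so α_err = S_1/S_0.
  S_0^{−1} = 3^{−1} = 4 (mod 11), so α_err = 2·4 = 8 ≡ 8 = α_3. Error position i = 3.
  Consistency check: S_2/S_1 = 5·6 = 30 ≡ 8 = α_err ✓ (single-error assumption holds).
Step 4: error magnitude e = S_0/v_3 = S_0·∏_{j≠3}(α_3 − α_j) = 3·5 = 15 ≡ 4 (mod 11).
Step 5: correct position 3: c_3 = r_3 − e = 10 − 4 ≡ 6 (mod 11). Hence c = [0, 4, 6, 5, 3].
  Check: interpolating c through the α_i gives m(x) = 1 + 2·x (degree < 2) with m(α_i) = c_i for every i, so c is indeed a codeword.


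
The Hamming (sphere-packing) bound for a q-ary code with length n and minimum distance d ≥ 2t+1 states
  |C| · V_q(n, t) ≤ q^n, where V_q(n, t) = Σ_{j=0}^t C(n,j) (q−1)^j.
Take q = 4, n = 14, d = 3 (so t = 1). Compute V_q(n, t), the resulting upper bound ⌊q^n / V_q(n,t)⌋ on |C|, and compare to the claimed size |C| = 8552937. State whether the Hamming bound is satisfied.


V_q(n, t) = 43, q^n = 268435456, Hamming bound = 6242685, |C| = 8552937 > bound (violated).

Step 1: Compute V_q(n, t) = Σ_{j=0}^1 C(n, j) (q−1)^j.
  j = 0: C(14,0)·(3)^0 = 1·1 = 1.
  j = 1: C(14,1)·(3)^1 = 14·3 = 42.
  V_q(n, t) = 1 + 42 = 43.
Step 2: q^n = 4^14 = 268435456.
Step 3: Hamming bound ⌊q^n / V_q(n,t)⌋ = ⌊268435456/43⌋ = 6242685.
Step 4: Compare |C| = 8552937 to 6242685: violated.
The claimed |C| lies above the Hamming bound, so no 4-ary code of length 14 with d ≥ 3 can have 8552937 codewords.


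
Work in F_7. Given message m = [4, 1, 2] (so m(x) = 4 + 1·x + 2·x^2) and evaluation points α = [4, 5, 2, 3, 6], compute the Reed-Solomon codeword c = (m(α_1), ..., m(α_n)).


c = [5, 3, 0, 4, 5]

Message polynomial: m(x) = 4 + 1·x + 2·x^2 (mod 7).
For each evaluation point α_i, compute m(α_i) mod 7:
  α_1 = 4: Horner steps 2 → 2 → 5, so m(4) = 5.
  α_2 = 5: Horner steps 2 → 4 → 3, so m(5) = 3.
  α_3 = 2: Horner steps 2 → 5 → 0, so m(2) = 0.
  α_4 = 3: Horner steps 2 → 0 → 4, so m(3) = 4.
  α_5 = 6: Horner steps 2 → 6 → 5, so m(6) = 5.
Codeword c = [5, 3, 0, 4, 5] ∈ F_7^5.


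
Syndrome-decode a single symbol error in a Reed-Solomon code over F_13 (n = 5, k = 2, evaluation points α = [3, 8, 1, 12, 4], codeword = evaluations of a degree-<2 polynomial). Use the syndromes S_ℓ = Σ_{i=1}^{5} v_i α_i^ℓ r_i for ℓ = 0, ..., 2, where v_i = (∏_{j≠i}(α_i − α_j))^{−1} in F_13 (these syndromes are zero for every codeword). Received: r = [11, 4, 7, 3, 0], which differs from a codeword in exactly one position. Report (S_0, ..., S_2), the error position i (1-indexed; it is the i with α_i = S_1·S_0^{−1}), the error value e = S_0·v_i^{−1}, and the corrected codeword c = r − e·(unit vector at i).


S = (4, 6, 9), error at position 2, error magnitude e = 9, c = [11, 8, 7, 3, 0].

Step 1: column multipliers v_i = (∏_{j≠i}(α_i − α_j))^{−1} mod 13.
  i = 1 (α = 3): (3−8)(3−1)(3−12)(3−4) = (−5)·2·(−9)·(−1) = −90 ≡ 1, so v_1 = 1^{−1} = 1 (mod 13).
  i = 2 (α = 8): (8−3)(8−1)(8−12)(8−4) = 5·7·(−4)·4 = −560 ≡ 12, so v_2 = 12^{−1} = 12 (mod 13).
  i = 3 (α = 1): (1−3)(1−8)(1−12)(1−4) = (−2)·(−7)·(−11)·(−3) = 462 ≡ 7, so v_3 = 7^{−1} = 2 (mod 13).
  i = 4 (α = 12): (12−3)(12−8)(12−1)(12−4) = 9·4·11·8 = 3168 ≡ 9, so v_4 = 9^{−1} = 3 (mod 13).
  i = 5 (α = 4): (4−3)(4−8)(4−1)(4−12) = 1·(−4)·3·(−8) = 96 ≡ 5, so v_5 = 5^{−1} = 8 (mod 13).
  v = [1, 12, 2, 3, 8].
Step 2: syndromes of r = [11, 4, 7, 3, 0] (all sums mod 13).
  S_0 = Σ v_i r_i = 1·11 + 12·4 + 2·7 + 3·3 + 8·0 = 82 ≡ 4.
  S_1 = Σ v_i α_i r_i = 1·3·11 + 12·8·4 + 2·1·7 + 3·12·3 + 8·4·0 = 539 ≡ 6.
  α_i^2 mod 13 = [9, 12, 1, 1, 3].
  S_2 = Σ v_i α_i^2 r_i = 1·9·11 + 12·12·4 + 2·1·7 + 3·1·3 + 8·3·0 = 698 ≡ 9.
  S = (4, 6, 9) ≠ 0, so r is not a codeword (an error is present).
Step 3: locate the error. For a single error e at position i, S_ℓ = v_i·e·α_i^ℓ, so α_err = S_1/S_0.
  S_0^{−1} = 4^{−1} = 10 (mod 13), so α_err = 6·10 = 60 ≡ 8 = α_2. Error position i = 2.
  Consistency check: S_2/S_1 = 9·11 = 99 ≡ 8 = α_err ✓ (single-error assumption holds).
Step 4: error magnitude e = S_0/v_2 = S_0·∏_{j≠2}(α_2 − α_j) = 4·12 = 48 ≡ 9 (mod 13).
Step 5: correct position 2: c_2 = r_2 − e = 4 − 9 ≡ 8 (mod 13). Hence c = [11, 8, 7, 3, 0].
  Check: interpolating c through the α_i gives m(x) = 5 + 2·x (degree < 2) with m(α_i) = c_i for every i, so c is indeed a codeword.


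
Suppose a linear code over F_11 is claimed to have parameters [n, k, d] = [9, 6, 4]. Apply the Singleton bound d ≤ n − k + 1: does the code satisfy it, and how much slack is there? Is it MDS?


Singleton RHS = n − k + 1 = 4, slack = 0, bound satisfied, MDS.

Singleton bound: d ≤ n − k + 1.
Here n = 9, k = 6, so n − k + 1 = 4.
Given d = 4, check d ≤ 4: YES.
Slack = (n − k + 1) − d = 0.
The code is MDS (slack = 0).
Description: the claimed parameters are [9, 6, 4]_11; such a code would be MDS (meets Singleton bound).


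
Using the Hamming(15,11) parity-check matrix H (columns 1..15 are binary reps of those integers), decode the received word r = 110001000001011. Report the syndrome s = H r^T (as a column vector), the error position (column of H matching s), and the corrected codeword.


s = (1, 0, 0, 0)^T, error position = 8, corrected codeword c = 110001010001011

Compute s = H r^T mod 2 one row at a time:
  s_1 = 0 + 0 + 0 + 0 + 1 + 0 + 1 + 1 = 3 ≡ 1 (mod 2).
  s_2 = 0 + 0 + 1 + 0 + 1 + 0 + 1 + 1 = 4 ≡ 0 (mod 2).
  s_3 = 1 + 0 + 1 + 0 + 0 + 0 + 1 + 1 = 4 ≡ 0 (mod 2).
  s_4 = 1 + 0 + 0 + 0 + 0 + 0 + 0 + 1 = 2 ≡ 0 (mod 2).
s = (1, 0, 0, 0)^T — this equals column 8 of H (binary 1000), so error is at position 8.
Correct: flip bit 8 of r = 110001000001011 to get c = 110001010001011.


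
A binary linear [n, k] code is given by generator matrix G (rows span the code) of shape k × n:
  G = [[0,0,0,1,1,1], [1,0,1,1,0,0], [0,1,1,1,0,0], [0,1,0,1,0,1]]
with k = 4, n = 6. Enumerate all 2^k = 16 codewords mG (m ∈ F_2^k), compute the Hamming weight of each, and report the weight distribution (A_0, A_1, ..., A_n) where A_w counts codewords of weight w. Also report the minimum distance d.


Weight distribution: A_0 = 1, A_2 = 4, A_3 = 6, A_4 = 3, A_5 = 2. Minimum distance d = 2.

Enumerate all 2^4 = 16 messages m ∈ F_2^4.
For each, compute codeword c = mG in F_2^6, then tally its weight.
  m = 0000 → c = 000000, weight = 0.
  m = 1000 → c = 000111, weight = 3.
  m = 0100 → c = 101100, weight = 3.
  m = 1100 → c = 101011, weight = 4.
  m = 0010 → c = 011100, weight = 3.
  m = 1010 → c = 011011, weight = 4.
  m = 0110 → c = 110000, weight = 2.
  m = 1110 → c = 110111, weight = 5.
  m = 0001 → c = 010101, weight = 3.
  m = 1001 → c = 010010, weight = 2.
  m = 0101 → c = 111001, weight = 4.
  m = 1101 → c = 111110, weight = 5.
  m = 0011 → c = 001001, weight = 2.
  m = 1011 → c = 001110, weight = 3.
  m = 0111 → c = 100101, weight = 3.
  m = 1111 → c = 100010, weight = 2.
Tally weights:
  weight 0: 1 codewords.
  weight 2: 4 codewords.
  weight 3: 6 codewords.
  weight 4: 3 codewords.
  weight 5: 2 codewords.
Minimum distance d = smallest w > 0 with A_w > 0 = 2.
Sanity: Σ A_w = 16 = 2^4 = 16 ✓.


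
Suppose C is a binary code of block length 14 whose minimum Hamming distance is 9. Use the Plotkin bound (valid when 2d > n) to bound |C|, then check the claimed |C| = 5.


Plotkin bound M ≤ 4; given |C| = 5 > bound (violated).

Check applicability: 2d = 18, n = 14.
2d − n = 4 > 0, so Plotkin applies.
Compute d/(2d−n) = 9/4 ≈ 2.2500.
⌊d/(2d−n)⌋ = 2.
Plotkin bound: M ≤ 2·2 = 4.
Given |C| = 5, check: VIOLATED.
This |C| is above the Plotkin bound, so no binary code with n = 14, d = 9 and 5 codewords exists.


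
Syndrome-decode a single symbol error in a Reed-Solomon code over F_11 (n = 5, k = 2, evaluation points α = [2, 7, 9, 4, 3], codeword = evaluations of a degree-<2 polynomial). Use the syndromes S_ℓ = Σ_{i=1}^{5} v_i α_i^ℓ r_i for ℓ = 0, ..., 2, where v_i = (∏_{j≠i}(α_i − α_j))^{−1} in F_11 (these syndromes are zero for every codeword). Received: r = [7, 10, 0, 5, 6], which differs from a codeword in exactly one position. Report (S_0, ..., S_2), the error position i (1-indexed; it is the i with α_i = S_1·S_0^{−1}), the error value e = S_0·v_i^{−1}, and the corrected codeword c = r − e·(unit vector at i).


S = (8, 1, 7), error at position 2, error magnitude e = 8, c = [7, 2, 0, 5, 6].

Step 1: column multipliers v_i = (∏_{j≠i}(α_i − α_j))^{−1} mod 11.
  i = 1 (α = 2): (2−7)(2−9)(2−4)(2−3) = (−5)·(−7)·(−2)·(−1) = 70 ≡ 4, so v_1 = 4^{−1} = 3 (mod 11).
  i = 2 (α = 7): (7−2)(7−9)(7−4)(7−3) = 5·(−2)·3·4 = −120 ≡ 1, so v_2 = 1^{−1} = 1 (mod 11).
  i = 3 (α = 9): (9−2)(9−7)(9−4)(9−3) = 7·2·5·6 = 420 ≡ 2, so v_3 = 2^{−1} = 6 (mod 11).
  i = 4 (α = 4): (4−2)(4−7)(4−9)(4−3) = 2·(−3)·(−5)·1 = 30 ≡ 8, so v_4 = 8^{−1} = 7 (mod 11).
  i = 5 (α = 3): (3−2)(3−7)(3−9)(3−4) = 1·(−4)·(−6)·(−1) = −24 ≡ 9, so v_5 = 9^{−1} = 5 (mod 11).
  v = [3, 1, 6, 7, 5].
Step 2: syndromes of r = [7, 10, 0, 5, 6] (all sums mod 11).
  S_0 = Σ v_i r_i = 3·7 + 1·10 + 6·0 + 7·5 + 5·6 = 96 ≡ 8.
  S_1 = Σ v_i α_i r_i = 3·2·7 + 1·7·10 + 6·9·0 + 7·4·5 + 5·3·6 = 342 ≡ 1.
  α_i^2 mod 11 = [4, 5, 4, 5, 9].
  S_2 = Σ v_i α_i^2 r_i = 3·4·7 + 1·5·10 + 6·4·0 + 7·5·5 + 5·9·6 = 579 ≡ 7.
  S = (8, 1, 7) ≠ 0, so r is not a codeword (an error is present).
Step 3: locate the error. For a single error e at position i, S_ℓ = v_i·e·α_i^ℓ, so α_err = S_1/S_0.
  S_0^{−1} = 8^{−1} = 7 (mod 11), so α_err = 1·7 = 7 ≡ 7 = α_2. Error position i = 2.
  Consistency check: S_2/S_1 = 7·1 = 7 ≡ 7 = α_err ✓ (single-error assumption holds).
Step 4: error magnitude e = S_0/v_2 = S_0·∏_{j≠2}(α_2 − α_j) = 8·1 = 8 ≡ 8 (mod 11).
Step 5: correct position 2: c_2 = r_2 − e = 10 − 8 ≡ 2 (mod 11). Hence c = [7, 2, 0, 5, 6].
  Check: interpolating c through the α_i gives m(x) = 9 + 10·x (degree < 2) with m(α_i) = c_i for every i, so c is indeed a codeword.


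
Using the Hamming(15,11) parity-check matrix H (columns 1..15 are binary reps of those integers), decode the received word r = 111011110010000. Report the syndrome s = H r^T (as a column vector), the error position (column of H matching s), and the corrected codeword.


s = (0, 1, 1, 1)^T, error position = 7, corrected codeword c = 111011010010000

Compute s = H r^T mod 2 one row at a time:
  s_1 = 1 + 0 + 0 + 1 + 0 + 0 + 0 + 0 = 2 ≡ 0 (mod 2).
  s_2 = 0 + 1 + 1 + 1 + 0 + 0 + 0 + 0 = 3 ≡ 1 (mod 2).
  s_3 = 1 + 1 + 1 + 1 + 0 + 1 + 0 + 0 = 5 ≡ 1 (mod 2).
  s_4 = 1 + 1 + 1 + 1 + 0 + 1 + 0 + 0 = 5 ≡ 1 (mod 2).
s = (0, 1, 1, 1)^T — this equals column 7 of H (binary 0111), so error is at position 7.
Correct: flip bit 7 of r = 111011110010000 to get c = 111011010010000.


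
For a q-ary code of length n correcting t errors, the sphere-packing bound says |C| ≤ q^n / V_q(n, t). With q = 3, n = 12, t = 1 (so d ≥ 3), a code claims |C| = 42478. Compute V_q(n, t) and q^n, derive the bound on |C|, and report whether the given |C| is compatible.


V_q(n, t) = 25, q^n = 531441, Hamming bound = 21257, |C| = 42478 > bound (violated).

Step 1: Compute V_q(n, t) = Σ_{j=0}^1 C(n, j) (q−1)^j.
  j = 0: C(12,0)·(2)^0 = 1·1 = 1.
  j = 1: C(12,1)·(2)^1 = 12·2 = 24.
  V_q(n, t) = 1 + 24 = 25.
Step 2: q^n = 3^12 = 531441.
Step 3: Hamming bound ⌊q^n / V_q(n,t)⌋ = ⌊531441/25⌋ = 21257.
Step 4: Compare |C| = 42478 to 21257: violated.
The claimed |C| lies above the Hamming bound, so no 3-ary code of length 12 with d ≥ 3 can have 42478 codewords.


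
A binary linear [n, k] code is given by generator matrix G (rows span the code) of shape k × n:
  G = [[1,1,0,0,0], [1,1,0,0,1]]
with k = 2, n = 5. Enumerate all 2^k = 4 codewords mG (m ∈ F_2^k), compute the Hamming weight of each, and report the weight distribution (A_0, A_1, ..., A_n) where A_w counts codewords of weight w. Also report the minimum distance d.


Weight distribution: A_0 = 1, A_1 = 1, A_2 = 1, A_3 = 1. Minimum distance d = 1.

Enumerate all 2^2 = 4 messages m ∈ F_2^2.
For each, compute codeword c = mG in F_2^5, then tally its weight.
  m = 00 → c = 00000, weight = 0.
  m = 10 → c = 11000, weight = 2.
  m = 01 → c = 11001, weight = 3.
  m = 11 → c = 00001, weight = 1.
Tally weights:
  weight 0: 1 codewords.
  weight 1: 1 codewords.
  weight 2: 1 codewords.
  weight 3: 1 codewords.
Minimum distance d = smallest w > 0 with A_w > 0 = 1.
Sanity: Σ A_w = 4 = 2^2 = 4 ✓.


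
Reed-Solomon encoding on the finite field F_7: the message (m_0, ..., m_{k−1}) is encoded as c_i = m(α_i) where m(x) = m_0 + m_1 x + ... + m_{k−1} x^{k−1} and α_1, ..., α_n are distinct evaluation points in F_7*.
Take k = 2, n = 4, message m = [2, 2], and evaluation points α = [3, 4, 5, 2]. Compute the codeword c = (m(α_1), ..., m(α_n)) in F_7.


c = [1, 3, 5, 6]

Message polynomial: m(x) = 2 + 2·x (mod 7).
For each evaluation point α_i, compute m(α_i) mod 7:
  α_1 = 3: Horner steps 2 → 1, so m(3) = 1.
  α_2 = 4: Horner steps 2 → 3, so m(4) = 3.
  α_3 = 5: Horner steps 2 → 5, so m(5) = 5.
  α_4 = 2: Horner steps 2 → 6, so m(2) = 6.
Codeword c = [1, 3, 5, 6] ∈ F_7^4.


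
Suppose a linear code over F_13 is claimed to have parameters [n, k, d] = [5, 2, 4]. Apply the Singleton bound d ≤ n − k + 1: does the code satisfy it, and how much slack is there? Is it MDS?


Singleton RHS = n − k + 1 = 4, slack = 0, bound satisfied, MDS.

Singleton bound: d ≤ n − k + 1.
Here n = 5, k = 2, so n − k + 1 = 4.
Given d = 4, check d ≤ 4: YES.
Slack = (n − k + 1) − d = 0.
The code is MDS (slack = 0).
Description: the claimed parameters are [5, 2, 4]_13; such a code would be MDS (meets Singleton bound).


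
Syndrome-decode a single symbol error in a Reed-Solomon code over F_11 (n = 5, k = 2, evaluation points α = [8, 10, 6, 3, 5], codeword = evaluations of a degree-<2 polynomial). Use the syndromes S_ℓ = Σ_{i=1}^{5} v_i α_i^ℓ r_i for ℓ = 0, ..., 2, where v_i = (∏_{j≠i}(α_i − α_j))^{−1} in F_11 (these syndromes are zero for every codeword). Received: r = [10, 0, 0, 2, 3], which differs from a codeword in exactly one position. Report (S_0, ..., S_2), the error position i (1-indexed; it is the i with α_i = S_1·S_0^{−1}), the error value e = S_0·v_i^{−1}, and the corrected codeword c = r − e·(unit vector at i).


S = (1, 6, 3), error at position 3, error magnitude e = 2, c = [10, 0, 9, 2, 3].

Step 1: column multipliers v_i = (∏_{j≠i}(α_i − α_j))^{−1} mod 11.
  i = 1 (α = 8): (8−10)(8−6)(8−3)(8−5) = (−2)·2·5·3 = −60 ≡ 6, so v_1 = 6^{−1} = 2 (mod 11).
  i = 2 (α = 10): (10−8)(10−6)(10−3)(10−5) = 2·4·7·5 = 280 ≡ 5, so v_2 = 5^{−1} = 9 (mod 11).
  i = 3 (α = 6): (6−8)(6−10)(6−3)(6−5) = (−2)·(−4)·3·1 = 24 ≡ 2, so v_3 = 2^{−1} = 6 (mod 11).
  i = 4 (α = 3): (3−8)(3−10)(3−6)(3−5) = (−5)·(−7)·(−3)·(−2) = 210 ≡ 1, so v_4 = 1^{−1} = 1 (mod 11).
  i = 5 (α = 5): (5−8)(5−10)(5−6)(5−3) = (−3)·(−5)·(−1)·2 = −30 ≡ 3, so v_5 = 3^{−1} = 4 (mod 11).
  v = [2, 9, 6, 1, 4].
Step 2: syndromes of r = [10, 0, 0, 2, 3] (all sums mod 11).
  S_0 = Σ v_i r_i = 2·10 + 9·0 + 6·0 + 1·2 + 4·3 = 34 ≡ 1.
  S_1 = Σ v_i α_i r_i = 2·8·10 + 9·10·0 + 6·6·0 + 1·3·2 + 4·5·3 = 226 ≡ 6.
  α_i^2 mod 11 = [9, 1, 3, 9, 3].
  S_2 = Σ v_i α_i^2 r_i = 2·9·10 + 9·1·0 + 6·3·0 + 1·9·2 + 4·3·3 = 234 ≡ 3.
  S = (1, 6, 3) ≠ 0, so r is not a codeword (an error is present).
Step 3: locate the error. For a single error e at position i, S_ℓ = v_i·e·α_i^ℓ, so α_err = S_1/S_0.
  S_0^{−1} = 1^{−1} = 1 (mod 11), so α_err = 6·1 = 6 ≡ 6 = α_3. Error position i = 3.
  Consistency check: S_2/S_1 = 3·2 = 6 ≡ 6 = α_err ✓ (single-error assumption holds).
Step 4: error magnitude e = S_0/v_3 = S_0·∏_{j≠3}(α_3 − α_j) = 1·2 = 2 ≡ 2 (mod 11).
Step 5: correct position 3: c_3 = r_3 − e = 0 − 2 ≡ 9 (mod 11). Hence c = [10, 0, 9, 2, 3].
  Check: interpolating c through the α_i gives m(x) = 6 + 6·x (degree < 2) with m(α_i) = c_i for every i, so c is indeed a codeword.


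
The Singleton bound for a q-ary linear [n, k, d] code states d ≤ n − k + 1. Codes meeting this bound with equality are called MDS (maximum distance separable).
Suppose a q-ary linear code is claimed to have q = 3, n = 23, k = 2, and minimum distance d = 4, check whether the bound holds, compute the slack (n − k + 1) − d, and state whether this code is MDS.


Singleton RHS = n − k + 1 = 22, slack = 18, bound satisfied, not MDS.

Singleton bound: d ≤ n − k + 1.
Here n = 23, k = 2, so n − k + 1 = 22.
Given d = 4, check d ≤ 22: YES.
Slack = (n − k + 1) − d = 18.
The code is NOT MDS (slack = 18 > 0).
Description: the claimed parameters are [23, 2, 4]_3; such a code would be non-MDS.


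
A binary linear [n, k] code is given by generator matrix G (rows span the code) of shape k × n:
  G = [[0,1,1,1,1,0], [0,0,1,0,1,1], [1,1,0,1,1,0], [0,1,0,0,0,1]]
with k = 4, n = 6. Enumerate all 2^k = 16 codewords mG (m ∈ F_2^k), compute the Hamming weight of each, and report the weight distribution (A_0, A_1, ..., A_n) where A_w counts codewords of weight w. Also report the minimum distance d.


Weight distribution: A_0 = 1, A_1 = 1, A_2 = 2, A_3 = 6, A_4 = 5, A_5 = 1. Minimum distance d = 1.

Enumerate all 2^4 = 16 messages m ∈ F_2^4.
For each, compute codeword c = mG in F_2^6, then tally its weight.
  m = 0000 → c = 000000, weight = 0.
  m = 1000 → c = 011110, weight = 4.
  m = 0100 → c = 001011, weight = 3.
  m = 1100 → c = 010101, weight = 3.
  m = 0010 → c = 110110, weight = 4.
  m = 1010 → c = 101000, weight = 2.
  m = 0110 → c = 111101, weight = 5.
  m = 1110 → c = 100011, weight = 3.
  m = 0001 → c = 010001, weight = 2.
  m = 1001 → c = 001111, weight = 4.
  m = 0101 → c = 011010, weight = 3.
  m = 1101 → c = 000100, weight = 1.
  m = 0011 → c = 100111, weight = 4.
  m = 1011 → c = 111001, weight = 4.
  m = 0111 → c = 101100, weight = 3.
  m = 1111 → c = 110010, weight = 3.
Tally weights:
  weight 0: 1 codewords.
  weight 1: 1 codewords.
  weight 2: 2 codewords.
  weight 3: 6 codewords.
  weight 4: 5 codewords.
  weight 5: 1 codewords.
Minimum distance d = smallest w > 0 with A_w > 0 = 1.
Sanity: Σ A_w = 16 = 2^4 = 16 ✓.


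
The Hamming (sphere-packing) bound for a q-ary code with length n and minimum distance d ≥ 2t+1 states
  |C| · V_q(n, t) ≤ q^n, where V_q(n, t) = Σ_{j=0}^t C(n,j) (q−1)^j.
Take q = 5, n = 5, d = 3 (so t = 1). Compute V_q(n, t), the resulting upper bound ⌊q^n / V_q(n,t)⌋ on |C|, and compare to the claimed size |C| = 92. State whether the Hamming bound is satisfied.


V_q(n, t) = 21, q^n = 3125, Hamming bound = 148, |C| = 92 ≤ bound (satisfied).

Step 1: Compute V_q(n, t) = Σ_{j=0}^1 C(n, j) (q−1)^j.
  j = 0: C(5,0)·(4)^0 = 1·1 = 1.
  j = 1: C(5,1)·(4)^1 = 5·4 = 20.
  V_q(n, t) = 1 + 20 = 21.
Step 2: q^n = 5^5 = 3125.
Step 3: Hamming bound ⌊q^n / V_q(n,t)⌋ = ⌊3125/21⌋ = 148.
Step 4: Compare |C| = 92 to 148: satisfied.
The claimed |C| lies below the Hamming bound.


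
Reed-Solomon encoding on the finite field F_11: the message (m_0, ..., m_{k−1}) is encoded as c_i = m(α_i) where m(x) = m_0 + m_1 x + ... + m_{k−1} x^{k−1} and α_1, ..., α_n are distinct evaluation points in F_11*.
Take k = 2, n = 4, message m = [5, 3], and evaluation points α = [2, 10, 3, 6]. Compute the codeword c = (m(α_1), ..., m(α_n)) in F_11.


c = [0, 2, 3, 1]

Message polynomial: m(x) = 5 + 3·x (mod 11).
For each evaluation point α_i, compute m(α_i) mod 11:
  α_1 = 2: Horner steps 3 → 0, so m(2) = 0.
  α_2 = 10: Horner steps 3 → 2, so m(10) = 2.
  α_3 = 3: Horner steps 3 → 3, so m(3) = 3.
  α_4 = 6: Horner steps 3 → 1, so m(6) = 1.
Codeword c = [0, 2, 3, 1] ∈ F_11^4.


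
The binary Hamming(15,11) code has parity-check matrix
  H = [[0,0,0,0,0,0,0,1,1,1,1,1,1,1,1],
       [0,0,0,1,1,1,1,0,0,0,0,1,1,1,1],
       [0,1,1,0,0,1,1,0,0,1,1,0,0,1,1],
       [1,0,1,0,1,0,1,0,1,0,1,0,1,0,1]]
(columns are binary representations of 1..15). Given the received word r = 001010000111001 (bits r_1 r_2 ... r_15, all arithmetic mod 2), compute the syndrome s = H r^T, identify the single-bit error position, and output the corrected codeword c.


s = (0, 1, 0, 0)^T, error position = 4, corrected codeword c = 001110000111001

Compute s = H r^T mod 2 one row at a time:
  s_1 = 0 + 0 + 1 + 1 + 1 + 0 + 0 + 1 = 4 ≡ 0 (mod 2).
  s_2 = 0 + 1 + 0 + 0 + 1 + 0 + 0 + 1 = 3 ≡ 1 (mod 2).
  s_3 = 0 + 1 + 0 + 0 + 1 + 1 + 0 + 1 = 4 ≡ 0 (mod 2).
  s_4 = 0 + 1 + 1 + 0 + 0 + 1 + 0 + 1 = 4 ≡ 0 (mod 2).
s = (0, 1, 0, 0)^T — this equals column 4 of H (binary 0100), so error is at position 4.
Correct: flip bit 4 of r = 001010000111001 to get c = 001110000111001.


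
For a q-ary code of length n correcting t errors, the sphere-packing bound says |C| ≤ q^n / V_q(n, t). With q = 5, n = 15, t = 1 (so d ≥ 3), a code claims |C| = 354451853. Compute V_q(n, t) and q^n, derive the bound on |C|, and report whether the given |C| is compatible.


V_q(n, t) = 61, q^n = 30517578125, Hamming bound = 500288165, |C| = 354451853 ≤ bound (satisfied).

Step 1: Compute V_q(n, t) = Σ_{j=0}^1 C(n, j) (q−1)^j.
  j = 0: C(15,0)·(4)^0 = 1·1 = 1.
  j = 1: C(15,1)·(4)^1 = 15·4 = 60.
  V_q(n, t) = 1 + 60 = 61.
Step 2: q^n = 5^15 = 30517578125.
Step 3: Hamming bound ⌊q^n / V_q(n,t)⌋ = ⌊30517578125/61⌋ = 500288165.
Step 4: Compare |C| = 354451853 to 500288165: satisfied.
The claimed |C| lies below the Hamming bound.


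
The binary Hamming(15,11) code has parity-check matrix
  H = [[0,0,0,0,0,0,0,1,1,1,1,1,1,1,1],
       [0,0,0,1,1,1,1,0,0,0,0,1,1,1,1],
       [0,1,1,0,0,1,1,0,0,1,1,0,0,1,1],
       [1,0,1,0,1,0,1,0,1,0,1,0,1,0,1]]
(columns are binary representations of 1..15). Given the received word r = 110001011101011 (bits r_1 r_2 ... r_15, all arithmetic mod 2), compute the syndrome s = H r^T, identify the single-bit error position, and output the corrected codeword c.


s = (0, 0, 1, 1)^T, error position = 3, corrected codeword c = 111001011101011

Compute s = H r^T mod 2 one row at a time:
  s_1 = 1 + 1 + 1 + 0 + 1 + 0 + 1 + 1 = 6 ≡ 0 (mod 2).
  s_2 = 0 + 0 + 1 + 0 + 1 + 0 + 1 + 1 = 4 ≡ 0 (mod 2).
  s_3 = 1 + 0 + 1 + 0 + 1 + 0 + 1 + 1 = 5 ≡ 1 (mod 2).
  s_4 = 1 + 0 + 0 + 0 + 1 + 0 + 0 + 1 = 3 ≡ 1 (mod 2).
s = (0, 0, 1, 1)^T — this equals column 3 of H (binary 0011), so error is at position 3.
Correct: flip bit 3 of r = 110001011101011 to get c = 111001011101011.


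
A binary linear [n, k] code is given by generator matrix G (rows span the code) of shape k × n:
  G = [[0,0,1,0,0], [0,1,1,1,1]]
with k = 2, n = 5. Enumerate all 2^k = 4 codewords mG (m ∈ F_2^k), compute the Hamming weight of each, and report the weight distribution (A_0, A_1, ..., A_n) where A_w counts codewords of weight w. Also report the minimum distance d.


Weight distribution: A_0 = 1, A_1 = 1, A_3 = 1, A_4 = 1. Minimum distance d = 1.

Enumerate all 2^2 = 4 messages m ∈ F_2^2.
For each, compute codeword c = mG in F_2^5, then tally its weight.
  m = 00 → c = 00000, weight = 0.
  m = 10 → c = 00100, weight = 1.
  m = 01 → c = 01111, weight = 4.
  m = 11 → c = 01011, weight = 3.
Tally weights:
  weight 0: 1 codewords.
  weight 1: 1 codewords.
  weight 3: 1 codewords.
  weight 4: 1 codewords.
Minimum distance d = smallest w > 0 with A_w > 0 = 1.
Sanity: Σ A_w = 4 = 2^2 = 4 ✓.


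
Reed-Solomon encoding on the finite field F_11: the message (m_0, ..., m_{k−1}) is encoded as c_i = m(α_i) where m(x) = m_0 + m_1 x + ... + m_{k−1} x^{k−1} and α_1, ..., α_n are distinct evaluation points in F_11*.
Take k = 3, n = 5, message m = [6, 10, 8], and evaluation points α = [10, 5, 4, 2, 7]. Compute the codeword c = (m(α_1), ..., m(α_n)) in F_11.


c = [4, 3, 9, 3, 6]

Message polynomial: m(x) = 6 + 10·x + 8·x^2 (mod 11).
For each evaluation point α_i, compute m(α_i) mod 11:
  α_1 = 10: Horner steps 8 → 2 → 4, so m(10) = 4.
  α_2 = 5: Horner steps 8 → 6 → 3, so m(5) = 3.
  α_3 = 4: Horner steps 8 → 9 → 9, so m(4) = 9.
  α_4 = 2: Horner steps 8 → 4 → 3, so m(2) = 3.
  α_5 = 7: Horner steps 8 → 0 → 6, so m(7) = 6.
Codeword c = [4, 3, 9, 3, 6] ∈ F_11^5.


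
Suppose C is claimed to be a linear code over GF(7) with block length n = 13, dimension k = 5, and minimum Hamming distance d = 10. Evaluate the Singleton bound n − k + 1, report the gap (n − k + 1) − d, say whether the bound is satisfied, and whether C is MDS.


Singleton RHS = n − k + 1 = 9, slack = -1, bound violated (no such code; not MDS).

Singleton bound: d ≤ n − k + 1.
Here n = 13, k = 5, so n − k + 1 = 9.
Given d = 10, check d ≤ 9: NO.
Slack = (n − k + 1) − d = -1.
The slack is negative: d = 10 exceeds n − k + 1 = 9 by 1, so the Singleton bound is violated and no linear [13, 5, 10]_7 code can exist. In particular it is not MDS (MDS requires d = n − k + 1 exactly).
Description: the claimed parameters are [13, 5, 10]_7; such a code would be impossible (violates the Singleton bound).


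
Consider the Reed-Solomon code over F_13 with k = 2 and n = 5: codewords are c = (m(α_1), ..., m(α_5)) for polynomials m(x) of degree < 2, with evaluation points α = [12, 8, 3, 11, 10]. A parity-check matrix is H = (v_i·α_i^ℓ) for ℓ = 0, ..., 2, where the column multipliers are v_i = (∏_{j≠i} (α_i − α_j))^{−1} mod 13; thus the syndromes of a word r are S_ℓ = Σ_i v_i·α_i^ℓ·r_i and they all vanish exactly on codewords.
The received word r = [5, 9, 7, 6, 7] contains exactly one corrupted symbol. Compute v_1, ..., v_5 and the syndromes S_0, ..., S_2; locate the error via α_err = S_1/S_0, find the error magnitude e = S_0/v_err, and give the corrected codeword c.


S = (10, 4, 12), error at position 3, error magnitude e = 6, c = [5, 9, 1, 6, 7].

Step 1: column multipliers v_i = (∏_{j≠i}(α_i − α_j))^{−1} mod 13.
  i = 1 (α = 12): (12−8)(12−3)(12−11)(12−10) = 4·9·1·2 = 72 ≡ 7, so v_1 = 7^{−1} = 2 (mod 13).
  i = 2 (α = 8): (8−12)(8−3)(8−11)(8−10) = (−4)·5·(−3)·(−2) = −120 ≡ 10, so v_2 = 10^{−1} = 4 (mod 13).
  i = 3 (α = 3): (3−12)(3−8)(3−11)(3−10) = (−9)·(−5)·(−8)·(−7) = 2520 ≡ 11, so v_3 = 11^{−1} = 6 (mod 13).
  i = 4 (α = 11): (11−12)(11−8)(11−3)(11−10) = (−1)·3·8·1 = −24 ≡ 2, so v_4 = 2^{−1} = 7 (mod 13).
  i = 5 (α = 10): (10−12)(10−8)(10−3)(10−11) = (−2)·2·7·(−1) = 28 ≡ 2, so v_5 = 2^{−1} = 7 (mod 13).
  v = [2, 4, 6, 7, 7].
Step 2: syndromes of r = [5, 9, 7, 6, 7] (all sums mod 13).
  S_0 = Σ v_i r_i = 2·5 + 4·9 + 6·7 + 7·6 + 7·7 = 179 ≡ 10.
  S_1 = Σ v_i α_i r_i = 2·12·5 + 4·8·9 + 6·3·7 + 7·11·6 + 7·10·7 = 1486 ≡ 4.
  α_i^2 mod 13 = [1, 12, 9, 4, 9].
  S_2 = Σ v_i α_i^2 r_i = 2·1·5 + 4·12·9 + 6·9·7 + 7·4·6 + 7·9·7 = 1429 ≡ 12.
  S = (10, 4, 12) ≠ 0, so r is not a codeword (an error is present).
Step 3: locate the error. For a single error e at position i, S_ℓ = v_i·e·α_i^ℓ, so α_err = S_1/S_0.
  S_0^{−1} = 10^{−1} = 4 (mod 13), so α_err = 4·4 = 16 ≡ 3 = α_3. Error position i = 3.
  Consistency check: S_2/S_1 = 12·10 = 120 ≡ 3 = α_err ✓ (single-error assumption holds).
Step 4: error magnitude e = S_0/v_3 = S_0·∏_{j≠3}(α_3 − α_j) = 10·11 = 110 ≡ 6 (mod 13).
Step 5: correct position 3: c_3 = r_3 − e = 7 − 6 ≡ 1 (mod 13). Hence c = [5, 9, 1, 6, 7].
  Check: interpolating c through the α_i gives m(x) = 4 + 12·x (degree < 2) with m(α_i) = c_i for every i, so c is indeed a codeword.


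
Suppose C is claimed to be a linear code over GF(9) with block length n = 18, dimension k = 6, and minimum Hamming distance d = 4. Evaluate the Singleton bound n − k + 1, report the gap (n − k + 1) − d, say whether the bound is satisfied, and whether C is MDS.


Singleton RHS = n − k + 1 = 13, slack = 9, bound satisfied, not MDS.

Singleton bound: d ≤ n − k + 1.
Here n = 18, k = 6, so n − k + 1 = 13.
Given d = 4, check d ≤ 13: YES.
Slack = (n − k + 1) − d = 9.
The code is NOT MDS (slack = 9 > 0).
Description: the claimed parameters are [18, 6, 4]_9; such a code would be non-MDS.


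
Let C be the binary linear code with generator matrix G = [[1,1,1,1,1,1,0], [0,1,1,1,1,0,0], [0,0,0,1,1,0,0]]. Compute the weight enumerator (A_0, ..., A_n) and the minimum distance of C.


Weight distribution: A_0 = 1, A_2 = 3, A_4 = 3, A_6 = 1. Minimum distance d = 2.

Enumerate all 2^3 = 8 messages m ∈ F_2^3.
For each, compute codeword c = mG in F_2^7, then tally its weight.
  m = 000 → c = 0000000, weight = 0.
  m = 100 → c = 1111110, weight = 6.
  m = 010 → c = 0111100, weight = 4.
  m = 110 → c = 1000010, weight = 2.
  m = 001 → c = 0001100, weight = 2.
  m = 101 → c = 1110010, weight = 4.
  m = 011 → c = 0110000, weight = 2.
  m = 111 → c = 1001110, weight = 4.
Tally weights:
  weight 0: 1 codewords.
  weight 2: 3 codewords.
  weight 4: 3 codewords.
  weight 6: 1 codewords.
Minimum distance d = smallest w > 0 with A_w > 0 = 2.
Sanity: Σ A_w = 8 = 2^3 = 8 ✓.


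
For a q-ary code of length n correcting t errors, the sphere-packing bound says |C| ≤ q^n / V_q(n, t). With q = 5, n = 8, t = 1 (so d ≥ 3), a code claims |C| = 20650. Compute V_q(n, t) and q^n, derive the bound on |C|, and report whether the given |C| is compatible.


V_q(n, t) = 33, q^n = 390625, Hamming bound = 11837, |C| = 20650 > bound (violated).

Step 1: Compute V_q(n, t) = Σ_{j=0}^1 C(n, j) (q−1)^j.
  j = 0: C(8,0)·(4)^0 = 1·1 = 1.
  j = 1: C(8,1)·(4)^1 = 8·4 = 32.
  V_q(n, t) = 1 + 32 = 33.
Step 2: q^n = 5^8 = 390625.
Step 3: Hamming bound ⌊q^n / V_q(n,t)⌋ = ⌊390625/33⌋ = 11837.
Step 4: Compare |C| = 20650 to 11837: violated.
The claimed |C| lies above the Hamming bound, so no 5-ary code of length 8 with d ≥ 3 can have 20650 codewords.


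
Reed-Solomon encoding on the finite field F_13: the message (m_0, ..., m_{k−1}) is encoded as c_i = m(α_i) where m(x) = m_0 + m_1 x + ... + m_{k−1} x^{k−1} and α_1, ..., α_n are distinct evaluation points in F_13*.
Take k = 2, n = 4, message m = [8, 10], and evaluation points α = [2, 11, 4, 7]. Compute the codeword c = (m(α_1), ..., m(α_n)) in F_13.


c = [2, 1, 9, 0]

Message polynomial: m(x) = 8 + 10·x (mod 13).
For each evaluation point α_i, compute m(α_i) mod 13:
  α_1 = 2: Horner steps 10 → 2, so m(2) = 2.
  α_2 = 11: Horner steps 10 → 1, so m(11) = 1.
  α_3 = 4: Horner steps 10 → 9, so m(4) = 9.
  α_4 = 7: Horner steps 10 → 0, so m(7) = 0.
Codeword c = [2, 1, 9, 0] ∈ F_13^4.


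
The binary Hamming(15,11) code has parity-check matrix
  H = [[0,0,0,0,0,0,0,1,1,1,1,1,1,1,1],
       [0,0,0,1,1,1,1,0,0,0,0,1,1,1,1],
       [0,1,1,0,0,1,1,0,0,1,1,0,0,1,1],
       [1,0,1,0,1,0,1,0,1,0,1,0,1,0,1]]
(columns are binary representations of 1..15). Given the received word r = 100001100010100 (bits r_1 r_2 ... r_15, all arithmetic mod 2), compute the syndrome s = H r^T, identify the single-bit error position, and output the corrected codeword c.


s = (0, 1, 1, 0)^T, error position = 6, corrected codeword c = 100000100010100

Compute s = H r^T mod 2 one row at a time:
  s_1 = 0 + 0 + 0 + 1 + 0 + 1 + 0 + 0 = 2 ≡ 0 (mod 2).
  s_2 = 0 + 0 + 1 + 1 + 0 + 1 + 0 + 0 = 3 ≡ 1 (mod 2).
  s_3 = 0 + 0 + 1 + 1 + 0 + 1 + 0 + 0 = 3 ≡ 1 (mod 2).
  s_4 = 1 + 0 + 0 + 1 + 0 + 1 + 1 + 0 = 4 ≡ 0 (mod 2).
s = (0, 1, 1, 0)^T — this equals column 6 of H (binary 0110), so error is at position 6.
Correct: flip bit 6 of r = 100001100010100 to get c = 100000100010100.


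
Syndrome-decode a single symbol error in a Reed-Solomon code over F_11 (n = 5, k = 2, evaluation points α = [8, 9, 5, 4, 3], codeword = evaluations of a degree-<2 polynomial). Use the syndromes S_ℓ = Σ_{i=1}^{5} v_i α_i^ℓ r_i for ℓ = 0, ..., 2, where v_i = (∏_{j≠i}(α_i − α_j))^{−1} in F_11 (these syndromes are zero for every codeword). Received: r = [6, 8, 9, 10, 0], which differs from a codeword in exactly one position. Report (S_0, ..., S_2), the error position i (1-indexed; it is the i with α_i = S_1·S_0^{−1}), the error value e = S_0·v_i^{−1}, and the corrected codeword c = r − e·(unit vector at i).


S = (8, 6, 10), error at position 2, error magnitude e = 3, c = [6, 5, 9, 10, 0].

Step 1: column multipliers v_i = (∏_{j≠i}(α_i − α_j))^{−1} mod 11.
  i = 1 (α = 8): (8−9)(8−5)(8−4)(8−3) = (−1)·3·4·5 = −60 ≡ 6, so v_1 = 6^{−1} = 2 (mod 11).
  i = 2 (α = 9): (9−8)(9−5)(9−4)(9−3) = 1·4·5·6 = 120 ≡ 10, so v_2 = 10^{−1} = 10 (mod 11).
  i = 3 (α = 5): (5−8)(5−9)(5−4)(5−3) = (−3)·(−4)·1·2 = 24 ≡ 2, so v_3 = 2^{−1} = 6 (mod 11).
  i = 4 (α = 4): (4−8)(4−9)(4−5)(4−3) = (−4)·(−5)·(−1)·1 = −20 ≡ 2, so v_4 = 2^{−1} = 6 (mod 11).
  i = 5 (α = 3): (3−8)(3−9)(3−5)(3−4) = (−5)·(−6)·(−2)·(−1) = 60 ≡ 5, so v_5 = 5^{−1} = 9 (mod 11).
  v = [2, 10, 6, 6, 9].
Step 2: syndromes of r = [6, 8, 9, 10, 0] (all sums mod 11).
  S_0 = Σ v_i r_i = 2·6 + 10·8 + 6·9 + 6·10 + 9·0 = 206 ≡ 8.
  S_1 = Σ v_i α_i r_i = 2·8·6 + 10·9·8 + 6·5·9 + 6·4·10 + 9·3·0 = 1326 ≡ 6.
  α_i^2 mod 11 = [9, 4, 3, 5, 9].
  S_2 = Σ v_i α_i^2 r_i = 2·9·6 + 10·4·8 + 6·3·9 + 6·5·10 + 9·9·0 = 890 ≡ 10.
  S = (8, 6, 10) ≠ 0, so r is not a codeword (an error is present).
Step 3: locate the error. For a single error e at position i, S_ℓ = v_i·e·α_i^ℓ, so α_err = S_1/S_0.
  S_0^{−1} = 8^{−1} = 7 (mod 11), so α_err = 6·7 = 42 ≡ 9 = α_2. Error position i = 2.
  Consistency check: S_2/S_1 = 10·2 = 20 ≡ 9 = α_err ✓ (single-error assumption holds).
Step 4: error magnitude e = S_0/v_2 = S_0·∏_{j≠2}(α_2 − α_j) = 8·10 = 80 ≡ 3 (mod 11).
Step 5: correct position 2: c_2 = r_2 − e = 8 − 3 ≡ 5 (mod 11). Hence c = [6, 5, 9, 10, 0].
  Check: interpolating c through the α_i gives m(x) = 3 + 10·x (degree < 2) with m(α_i) = c_i for every i, so c is indeed a codeword.
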